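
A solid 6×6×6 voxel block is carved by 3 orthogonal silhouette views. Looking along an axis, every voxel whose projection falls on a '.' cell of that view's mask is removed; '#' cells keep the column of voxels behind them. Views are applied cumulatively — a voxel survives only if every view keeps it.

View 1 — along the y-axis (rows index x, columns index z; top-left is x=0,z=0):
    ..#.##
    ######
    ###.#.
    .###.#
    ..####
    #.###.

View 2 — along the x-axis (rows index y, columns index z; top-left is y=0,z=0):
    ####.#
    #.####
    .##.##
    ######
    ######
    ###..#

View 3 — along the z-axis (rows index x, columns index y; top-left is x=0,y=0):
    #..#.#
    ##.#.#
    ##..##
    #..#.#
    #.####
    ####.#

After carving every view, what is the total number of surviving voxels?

start: 6×6×6 = 216 voxels
step 1: project along y, AND mask (25/36) → |grid| = 150
step 2: project along x, AND mask (30/36) → |grid| = 126
step 3: project along z, AND mask (24/36) → |grid| = 82

|visual hull| = 82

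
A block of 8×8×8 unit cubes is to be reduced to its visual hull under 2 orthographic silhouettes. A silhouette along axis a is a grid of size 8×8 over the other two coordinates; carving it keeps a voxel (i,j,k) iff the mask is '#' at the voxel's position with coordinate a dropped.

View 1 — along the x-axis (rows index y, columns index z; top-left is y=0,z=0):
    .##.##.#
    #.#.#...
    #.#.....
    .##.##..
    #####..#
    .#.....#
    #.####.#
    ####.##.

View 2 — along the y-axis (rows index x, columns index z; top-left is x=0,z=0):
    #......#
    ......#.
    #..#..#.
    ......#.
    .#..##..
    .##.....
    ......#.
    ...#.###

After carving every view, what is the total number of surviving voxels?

initial block: 8^3 = 512
carve view 1 (along x, YZ-mask fill 34/64): 272 voxels remain
carve view 2 (along y, XZ-mask fill 17/64): 59 voxels remain

voxel count = 59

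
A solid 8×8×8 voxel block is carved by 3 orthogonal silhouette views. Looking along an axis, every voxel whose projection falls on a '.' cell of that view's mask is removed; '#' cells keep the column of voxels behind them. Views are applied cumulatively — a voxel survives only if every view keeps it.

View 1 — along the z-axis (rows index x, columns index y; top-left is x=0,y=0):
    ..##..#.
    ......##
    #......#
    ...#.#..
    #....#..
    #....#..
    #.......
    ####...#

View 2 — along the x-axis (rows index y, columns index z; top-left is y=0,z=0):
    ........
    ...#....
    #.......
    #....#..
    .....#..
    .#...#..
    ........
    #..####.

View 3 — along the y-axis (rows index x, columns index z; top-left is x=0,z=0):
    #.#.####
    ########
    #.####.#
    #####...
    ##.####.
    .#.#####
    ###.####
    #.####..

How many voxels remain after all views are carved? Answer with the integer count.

start: 8×8×8 = 512 voxels
  1. axis=2 (XY plane), |mask|=19  ⇒  voxels=152
  2. axis=0 (YZ plane), |mask|=12  ⇒  voxels=30
  3. axis=1 (XZ plane), |mask|=49  ⇒  voxels=26

|visual hull| = 26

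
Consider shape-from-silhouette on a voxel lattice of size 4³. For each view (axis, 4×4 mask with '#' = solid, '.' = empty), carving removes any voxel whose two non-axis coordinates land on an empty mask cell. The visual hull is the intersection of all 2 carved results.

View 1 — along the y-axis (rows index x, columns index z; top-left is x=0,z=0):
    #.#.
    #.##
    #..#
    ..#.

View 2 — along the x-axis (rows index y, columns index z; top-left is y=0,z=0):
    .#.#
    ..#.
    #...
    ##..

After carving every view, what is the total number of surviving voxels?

11 voxels

before carving: 64 voxels (4×4×4)
V1 y: intersect with XZ mask (8 set) -- 32 left
V2 x: intersect with YZ mask (6 set) -- 11 left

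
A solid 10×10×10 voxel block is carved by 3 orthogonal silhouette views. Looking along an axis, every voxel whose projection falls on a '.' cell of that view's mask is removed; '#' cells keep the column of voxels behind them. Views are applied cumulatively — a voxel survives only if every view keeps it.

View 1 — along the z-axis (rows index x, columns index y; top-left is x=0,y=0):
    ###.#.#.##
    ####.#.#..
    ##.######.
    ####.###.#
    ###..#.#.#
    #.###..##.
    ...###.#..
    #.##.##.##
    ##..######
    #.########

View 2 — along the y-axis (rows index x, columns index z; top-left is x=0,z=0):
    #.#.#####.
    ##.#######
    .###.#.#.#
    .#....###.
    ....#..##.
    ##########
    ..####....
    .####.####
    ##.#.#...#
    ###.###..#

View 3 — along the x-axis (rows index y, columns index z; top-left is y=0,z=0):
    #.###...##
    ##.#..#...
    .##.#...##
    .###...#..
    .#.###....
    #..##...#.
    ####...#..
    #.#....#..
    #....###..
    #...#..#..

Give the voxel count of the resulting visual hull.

full grid |V| = 1000
V1 z: intersect with XY mask (69 set) -- 690 left
V2 y: intersect with XZ mask (63 set) -- 436 left
V3 x: intersect with YZ mask (42 set) -- 187 left

187 voxels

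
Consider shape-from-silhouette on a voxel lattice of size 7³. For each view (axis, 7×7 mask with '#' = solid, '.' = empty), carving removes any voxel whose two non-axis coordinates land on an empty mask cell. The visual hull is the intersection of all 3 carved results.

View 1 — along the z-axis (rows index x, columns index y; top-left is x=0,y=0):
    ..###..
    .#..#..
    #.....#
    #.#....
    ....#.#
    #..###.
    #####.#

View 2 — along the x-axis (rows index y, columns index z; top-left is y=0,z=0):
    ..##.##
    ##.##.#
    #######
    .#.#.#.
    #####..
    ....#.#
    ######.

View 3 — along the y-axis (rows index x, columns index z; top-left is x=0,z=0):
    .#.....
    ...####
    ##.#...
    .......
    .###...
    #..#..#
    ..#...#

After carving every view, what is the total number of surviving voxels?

initial block: 7^3 = 343
V1 z: intersect with XY mask (21 set) -- 147 left
V2 x: intersect with YZ mask (32 set) -- 101 left
V3 y: intersect with XZ mask (16 set) -- 31 left

voxel count = 31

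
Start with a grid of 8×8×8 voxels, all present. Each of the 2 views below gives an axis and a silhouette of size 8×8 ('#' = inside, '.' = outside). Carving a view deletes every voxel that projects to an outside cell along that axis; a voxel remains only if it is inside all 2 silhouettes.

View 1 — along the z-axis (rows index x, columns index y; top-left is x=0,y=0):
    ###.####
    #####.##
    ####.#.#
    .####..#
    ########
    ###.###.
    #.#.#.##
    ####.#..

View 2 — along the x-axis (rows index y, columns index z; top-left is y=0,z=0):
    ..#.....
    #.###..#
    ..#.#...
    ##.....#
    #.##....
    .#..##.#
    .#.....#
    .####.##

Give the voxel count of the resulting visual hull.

remaining voxels: 157

initial block: 8^3 = 512
  1. axis=2 (XY plane), |mask|=49  ⇒  voxels=392
  2. axis=0 (YZ plane), |mask|=26  ⇒  voxels=157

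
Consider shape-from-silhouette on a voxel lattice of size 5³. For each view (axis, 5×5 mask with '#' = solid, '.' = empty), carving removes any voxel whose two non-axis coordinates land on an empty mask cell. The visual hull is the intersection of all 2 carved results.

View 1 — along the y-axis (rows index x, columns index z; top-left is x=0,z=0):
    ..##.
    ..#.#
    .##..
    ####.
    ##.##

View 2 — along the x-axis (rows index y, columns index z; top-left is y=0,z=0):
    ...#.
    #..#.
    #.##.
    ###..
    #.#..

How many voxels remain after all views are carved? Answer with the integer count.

before carving: 125 voxels (5×5×5)
step 1: project along y, AND mask (14/25) → |grid| = 70
step 2: project along x, AND mask (11/25) → |grid| = 32

remaining voxels: 32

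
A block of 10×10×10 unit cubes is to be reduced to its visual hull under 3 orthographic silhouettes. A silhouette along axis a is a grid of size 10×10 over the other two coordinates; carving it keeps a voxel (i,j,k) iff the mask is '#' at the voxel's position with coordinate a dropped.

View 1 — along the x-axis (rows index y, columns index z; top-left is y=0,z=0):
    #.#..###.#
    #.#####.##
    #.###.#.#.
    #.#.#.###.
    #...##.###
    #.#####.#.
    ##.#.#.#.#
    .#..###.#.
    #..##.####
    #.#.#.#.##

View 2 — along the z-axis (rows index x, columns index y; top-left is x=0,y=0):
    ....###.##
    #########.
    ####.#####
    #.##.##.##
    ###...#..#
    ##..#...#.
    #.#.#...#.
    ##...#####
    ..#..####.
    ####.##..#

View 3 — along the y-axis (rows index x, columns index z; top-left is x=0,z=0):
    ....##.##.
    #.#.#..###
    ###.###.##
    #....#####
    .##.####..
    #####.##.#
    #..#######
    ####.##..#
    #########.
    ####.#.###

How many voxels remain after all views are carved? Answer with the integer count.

284 voxels

before carving: 1000 voxels (10×10×10)
V1 x: intersect with YZ mask (63 set) -- 630 left
V2 z: intersect with XY mask (62 set) -- 395 left
V3 y: intersect with XZ mask (70 set) -- 284 left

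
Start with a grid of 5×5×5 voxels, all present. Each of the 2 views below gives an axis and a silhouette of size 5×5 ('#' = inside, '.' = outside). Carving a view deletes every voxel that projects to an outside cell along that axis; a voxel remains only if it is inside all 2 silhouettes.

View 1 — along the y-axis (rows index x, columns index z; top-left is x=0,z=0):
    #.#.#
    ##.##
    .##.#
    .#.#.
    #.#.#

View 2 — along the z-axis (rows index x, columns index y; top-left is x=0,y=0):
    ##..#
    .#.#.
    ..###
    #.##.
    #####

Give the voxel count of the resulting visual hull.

47 voxels

before carving: 125 voxels (5×5×5)
V1 y: intersect with XZ mask (15 set) -- 75 left
V2 z: intersect with XY mask (16 set) -- 47 left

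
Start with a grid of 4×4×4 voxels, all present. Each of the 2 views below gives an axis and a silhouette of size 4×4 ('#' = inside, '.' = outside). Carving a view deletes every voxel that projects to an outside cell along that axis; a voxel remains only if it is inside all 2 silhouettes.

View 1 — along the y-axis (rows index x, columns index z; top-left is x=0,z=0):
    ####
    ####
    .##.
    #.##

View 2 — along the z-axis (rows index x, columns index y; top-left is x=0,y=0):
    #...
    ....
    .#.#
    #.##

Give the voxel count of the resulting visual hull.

remaining voxels: 17

initial block: 4^3 = 64
V1 y: intersect with XZ mask (13 set) -- 52 left
V2 z: intersect with XY mask (6 set) -- 17 left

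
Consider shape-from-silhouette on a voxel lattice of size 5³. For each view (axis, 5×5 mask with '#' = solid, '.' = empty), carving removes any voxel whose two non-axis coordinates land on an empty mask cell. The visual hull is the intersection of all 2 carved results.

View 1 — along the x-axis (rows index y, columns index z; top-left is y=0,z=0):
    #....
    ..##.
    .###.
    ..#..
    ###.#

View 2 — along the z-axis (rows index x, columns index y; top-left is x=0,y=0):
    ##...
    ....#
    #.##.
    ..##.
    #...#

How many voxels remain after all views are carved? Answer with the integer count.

start: 5×5×5 = 125 voxels
[1] x-view keeps 11 columns → grid now 55
[2] z-view keeps 10 columns → grid now 21

remaining voxels: 21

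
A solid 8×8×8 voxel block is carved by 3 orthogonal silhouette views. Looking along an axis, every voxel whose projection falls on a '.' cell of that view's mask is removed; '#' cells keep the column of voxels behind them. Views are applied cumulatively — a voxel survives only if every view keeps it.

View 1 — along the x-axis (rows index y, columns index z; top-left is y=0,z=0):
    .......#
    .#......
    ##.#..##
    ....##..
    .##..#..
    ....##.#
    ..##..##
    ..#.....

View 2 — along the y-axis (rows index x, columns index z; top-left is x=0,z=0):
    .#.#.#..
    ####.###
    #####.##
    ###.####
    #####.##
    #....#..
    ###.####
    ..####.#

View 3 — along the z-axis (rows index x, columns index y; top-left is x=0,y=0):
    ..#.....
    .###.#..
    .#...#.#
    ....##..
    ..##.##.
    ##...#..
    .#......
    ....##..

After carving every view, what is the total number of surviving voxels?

initial block: 8^3 = 512
after view 1 [x-axis, 20 of 64 cells solid] → remaining = 160
after view 2 [y-axis, 45 of 64 cells solid] → remaining = 114
after view 3 [z-axis, 20 of 64 cells solid] → remaining = 40

40 voxels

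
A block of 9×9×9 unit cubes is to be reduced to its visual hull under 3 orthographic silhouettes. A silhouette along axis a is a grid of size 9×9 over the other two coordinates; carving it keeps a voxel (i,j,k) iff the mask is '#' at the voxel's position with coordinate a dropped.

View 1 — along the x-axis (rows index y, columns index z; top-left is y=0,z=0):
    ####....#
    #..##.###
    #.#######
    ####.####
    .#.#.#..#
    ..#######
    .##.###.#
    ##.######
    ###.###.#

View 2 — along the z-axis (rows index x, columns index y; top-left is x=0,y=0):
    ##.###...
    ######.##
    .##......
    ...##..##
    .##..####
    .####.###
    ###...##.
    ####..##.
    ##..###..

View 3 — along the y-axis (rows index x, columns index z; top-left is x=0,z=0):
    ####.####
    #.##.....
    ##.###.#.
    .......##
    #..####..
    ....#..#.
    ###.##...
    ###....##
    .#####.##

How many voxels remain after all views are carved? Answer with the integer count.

remaining voxels: 158

initial block: 9^3 = 729
  1. axis=0 (YZ plane), |mask|=59  ⇒  voxels=531
  2. axis=2 (XY plane), |mask|=48  ⇒  voxels=315
  3. axis=1 (XZ plane), |mask|=43  ⇒  voxels=158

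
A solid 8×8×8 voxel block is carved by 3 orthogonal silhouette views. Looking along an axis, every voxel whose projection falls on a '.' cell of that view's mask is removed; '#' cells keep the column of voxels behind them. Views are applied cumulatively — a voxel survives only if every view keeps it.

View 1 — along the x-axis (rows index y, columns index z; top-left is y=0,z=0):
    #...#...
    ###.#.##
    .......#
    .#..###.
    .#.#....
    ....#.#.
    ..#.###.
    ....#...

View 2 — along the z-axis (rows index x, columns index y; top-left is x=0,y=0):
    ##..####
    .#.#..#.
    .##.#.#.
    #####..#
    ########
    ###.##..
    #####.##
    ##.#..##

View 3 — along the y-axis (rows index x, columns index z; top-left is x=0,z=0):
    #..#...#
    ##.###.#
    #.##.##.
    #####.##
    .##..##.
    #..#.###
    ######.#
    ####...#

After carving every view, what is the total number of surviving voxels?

remaining voxels: 77

start: 8×8×8 = 512 voxels
step 1: project along x, AND mask (22/64) → |grid| = 176
step 2: project along z, AND mask (44/64) → |grid| = 132
step 3: project along y, AND mask (42/64) → |grid| = 77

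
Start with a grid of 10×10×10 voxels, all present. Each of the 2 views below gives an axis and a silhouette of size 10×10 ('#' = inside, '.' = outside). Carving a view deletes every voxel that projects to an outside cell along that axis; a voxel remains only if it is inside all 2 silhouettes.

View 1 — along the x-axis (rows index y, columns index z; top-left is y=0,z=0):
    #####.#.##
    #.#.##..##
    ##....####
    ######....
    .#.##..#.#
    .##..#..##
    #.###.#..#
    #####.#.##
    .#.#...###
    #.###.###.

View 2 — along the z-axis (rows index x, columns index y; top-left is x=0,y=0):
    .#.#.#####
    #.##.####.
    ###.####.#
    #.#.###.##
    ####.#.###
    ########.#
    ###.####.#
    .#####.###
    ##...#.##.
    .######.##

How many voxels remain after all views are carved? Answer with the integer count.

remaining voxels: 465

start: 10×10×10 = 1000 voxels
  1. axis=0 (YZ plane), |mask|=62  ⇒  voxels=620
  2. axis=2 (XY plane), |mask|=75  ⇒  voxels=465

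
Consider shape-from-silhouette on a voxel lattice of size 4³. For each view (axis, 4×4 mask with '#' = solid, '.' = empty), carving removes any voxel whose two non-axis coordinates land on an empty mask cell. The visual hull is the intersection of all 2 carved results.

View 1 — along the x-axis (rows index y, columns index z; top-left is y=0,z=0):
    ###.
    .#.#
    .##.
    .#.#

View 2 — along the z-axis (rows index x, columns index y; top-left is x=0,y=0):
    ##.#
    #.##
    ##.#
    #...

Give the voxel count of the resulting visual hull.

before carving: 64 voxels (4×4×4)
[1] x-view keeps 9 columns → grid now 36
[2] z-view keeps 10 columns → grid now 24

remaining voxels: 24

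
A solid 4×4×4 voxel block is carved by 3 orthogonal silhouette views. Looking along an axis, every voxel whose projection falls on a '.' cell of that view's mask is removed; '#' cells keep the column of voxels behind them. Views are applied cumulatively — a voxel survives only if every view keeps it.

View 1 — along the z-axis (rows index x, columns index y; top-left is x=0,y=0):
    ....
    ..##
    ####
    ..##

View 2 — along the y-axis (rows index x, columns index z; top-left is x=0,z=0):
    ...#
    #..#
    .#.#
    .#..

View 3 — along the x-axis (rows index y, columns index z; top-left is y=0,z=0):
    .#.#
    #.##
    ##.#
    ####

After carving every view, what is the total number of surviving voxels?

start: 4×4×4 = 64 voxels
carve view 1 (along z, XY-mask fill 8/16): 32 voxels remain
carve view 2 (along y, XZ-mask fill 6/16): 14 voxels remain
carve view 3 (along x, YZ-mask fill 12/16): 13 voxels remain

|visual hull| = 13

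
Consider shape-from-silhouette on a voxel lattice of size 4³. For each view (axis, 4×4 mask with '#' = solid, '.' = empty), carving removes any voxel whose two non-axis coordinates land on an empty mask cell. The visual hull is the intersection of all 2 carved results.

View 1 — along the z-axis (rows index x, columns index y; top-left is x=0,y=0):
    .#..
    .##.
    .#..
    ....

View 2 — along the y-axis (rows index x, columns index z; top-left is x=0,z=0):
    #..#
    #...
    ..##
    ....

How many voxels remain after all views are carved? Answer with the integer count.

voxel count = 6

initial block: 4^3 = 64
  1. axis=2 (XY plane), |mask|=4  ⇒  voxels=16
  2. axis=1 (XZ plane), |mask|=5  ⇒  voxels=6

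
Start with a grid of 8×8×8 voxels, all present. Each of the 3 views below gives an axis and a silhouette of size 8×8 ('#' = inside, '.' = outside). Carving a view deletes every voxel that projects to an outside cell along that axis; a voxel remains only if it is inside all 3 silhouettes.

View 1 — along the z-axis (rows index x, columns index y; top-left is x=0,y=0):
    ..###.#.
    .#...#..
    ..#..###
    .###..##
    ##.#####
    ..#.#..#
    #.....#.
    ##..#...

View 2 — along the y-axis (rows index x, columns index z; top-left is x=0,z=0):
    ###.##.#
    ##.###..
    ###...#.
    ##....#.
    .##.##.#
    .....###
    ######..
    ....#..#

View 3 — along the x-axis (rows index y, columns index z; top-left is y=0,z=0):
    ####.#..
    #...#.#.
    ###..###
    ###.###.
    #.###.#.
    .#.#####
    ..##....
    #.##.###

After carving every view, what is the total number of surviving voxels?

remaining voxels: 74

start: 8×8×8 = 512 voxels
[1] z-view keeps 30 columns → grid now 240
[2] y-view keeps 34 columns → grid now 127
[3] x-view keeps 39 columns → grid now 74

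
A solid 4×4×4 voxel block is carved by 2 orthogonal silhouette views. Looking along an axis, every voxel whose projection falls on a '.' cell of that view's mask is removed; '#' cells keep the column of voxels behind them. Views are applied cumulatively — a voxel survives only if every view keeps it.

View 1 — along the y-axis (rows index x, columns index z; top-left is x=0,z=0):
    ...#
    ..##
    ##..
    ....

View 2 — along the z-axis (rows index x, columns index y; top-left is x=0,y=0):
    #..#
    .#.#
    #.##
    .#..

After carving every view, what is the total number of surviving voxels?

before carving: 64 voxels (4×4×4)
step 1: project along y, AND mask (5/16) → |grid| = 20
step 2: project along z, AND mask (8/16) → |grid| = 12

voxel count = 12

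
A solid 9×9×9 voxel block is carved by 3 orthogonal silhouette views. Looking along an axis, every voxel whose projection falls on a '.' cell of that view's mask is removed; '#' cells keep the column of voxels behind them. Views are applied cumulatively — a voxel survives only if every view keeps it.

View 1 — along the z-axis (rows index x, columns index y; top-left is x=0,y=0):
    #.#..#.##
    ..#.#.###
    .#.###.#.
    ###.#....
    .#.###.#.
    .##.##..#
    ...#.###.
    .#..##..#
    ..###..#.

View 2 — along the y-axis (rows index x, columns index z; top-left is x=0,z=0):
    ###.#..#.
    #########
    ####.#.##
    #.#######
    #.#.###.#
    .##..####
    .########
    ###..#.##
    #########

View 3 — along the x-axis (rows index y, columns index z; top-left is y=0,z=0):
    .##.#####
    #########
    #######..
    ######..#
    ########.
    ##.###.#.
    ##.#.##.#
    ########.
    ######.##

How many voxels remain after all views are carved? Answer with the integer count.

237 voxels

before carving: 729 voxels (9×9×9)
step 1: project along z, AND mask (41/81) → |grid| = 369
step 2: project along y, AND mask (64/81) → |grid| = 289
step 3: project along x, AND mask (66/81) → |grid| = 237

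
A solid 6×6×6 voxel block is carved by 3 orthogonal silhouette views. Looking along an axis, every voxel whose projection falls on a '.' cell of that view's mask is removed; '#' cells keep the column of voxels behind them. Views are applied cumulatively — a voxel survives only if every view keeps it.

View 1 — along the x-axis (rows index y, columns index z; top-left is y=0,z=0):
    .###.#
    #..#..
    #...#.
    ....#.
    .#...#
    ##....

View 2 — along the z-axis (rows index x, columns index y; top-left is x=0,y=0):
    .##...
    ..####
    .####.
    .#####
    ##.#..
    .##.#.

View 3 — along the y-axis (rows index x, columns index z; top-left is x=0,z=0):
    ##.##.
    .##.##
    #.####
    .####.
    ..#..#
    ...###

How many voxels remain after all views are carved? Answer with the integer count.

initial block: 6^3 = 216
after view 1 [x-axis, 13 of 36 cells solid] → remaining = 78
after view 2 [z-axis, 21 of 36 cells solid] → remaining = 40
after view 3 [y-axis, 22 of 36 cells solid] → remaining = 25

voxel count = 25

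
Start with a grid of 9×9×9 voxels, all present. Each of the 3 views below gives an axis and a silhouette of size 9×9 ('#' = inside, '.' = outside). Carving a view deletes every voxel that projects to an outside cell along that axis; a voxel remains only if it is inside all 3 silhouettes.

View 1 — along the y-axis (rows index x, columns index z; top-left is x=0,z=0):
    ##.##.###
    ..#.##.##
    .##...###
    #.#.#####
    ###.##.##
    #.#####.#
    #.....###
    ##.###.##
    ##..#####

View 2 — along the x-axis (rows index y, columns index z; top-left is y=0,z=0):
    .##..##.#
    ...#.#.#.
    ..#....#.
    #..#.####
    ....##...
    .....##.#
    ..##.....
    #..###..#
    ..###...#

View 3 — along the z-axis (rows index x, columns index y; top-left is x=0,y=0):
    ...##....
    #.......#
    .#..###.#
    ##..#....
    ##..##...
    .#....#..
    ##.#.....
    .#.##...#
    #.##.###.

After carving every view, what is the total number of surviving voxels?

|visual hull| = 77

start: 9×9×9 = 729 voxels
after view 1 [y-axis, 56 of 81 cells solid] → remaining = 504
after view 2 [x-axis, 32 of 81 cells solid] → remaining = 198
after view 3 [z-axis, 31 of 81 cells solid] → remaining = 77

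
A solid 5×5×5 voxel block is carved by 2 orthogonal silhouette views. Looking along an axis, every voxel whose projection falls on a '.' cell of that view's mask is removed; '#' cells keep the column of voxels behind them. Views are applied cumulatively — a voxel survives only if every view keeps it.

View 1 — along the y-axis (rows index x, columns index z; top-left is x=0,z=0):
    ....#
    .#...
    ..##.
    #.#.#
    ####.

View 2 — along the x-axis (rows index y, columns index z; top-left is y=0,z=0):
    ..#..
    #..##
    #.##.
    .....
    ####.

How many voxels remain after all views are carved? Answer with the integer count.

full grid |V| = 125
V1 y: intersect with XZ mask (11 set) -- 55 left
V2 x: intersect with YZ mask (11 set) -- 25 left

|visual hull| = 25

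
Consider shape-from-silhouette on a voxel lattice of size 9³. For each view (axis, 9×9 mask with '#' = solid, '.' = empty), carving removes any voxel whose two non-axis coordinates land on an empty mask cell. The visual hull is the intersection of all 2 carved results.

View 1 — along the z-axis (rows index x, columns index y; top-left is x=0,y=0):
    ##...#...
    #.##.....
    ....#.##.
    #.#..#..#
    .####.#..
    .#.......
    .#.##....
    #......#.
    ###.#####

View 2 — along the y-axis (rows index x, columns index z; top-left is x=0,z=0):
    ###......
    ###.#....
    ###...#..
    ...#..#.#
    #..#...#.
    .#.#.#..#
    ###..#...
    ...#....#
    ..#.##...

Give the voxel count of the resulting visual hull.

initial block: 9^3 = 729
step 1: project along z, AND mask (32/81) → |grid| = 288
step 2: project along y, AND mask (30/81) → |grid| = 104

104 voxels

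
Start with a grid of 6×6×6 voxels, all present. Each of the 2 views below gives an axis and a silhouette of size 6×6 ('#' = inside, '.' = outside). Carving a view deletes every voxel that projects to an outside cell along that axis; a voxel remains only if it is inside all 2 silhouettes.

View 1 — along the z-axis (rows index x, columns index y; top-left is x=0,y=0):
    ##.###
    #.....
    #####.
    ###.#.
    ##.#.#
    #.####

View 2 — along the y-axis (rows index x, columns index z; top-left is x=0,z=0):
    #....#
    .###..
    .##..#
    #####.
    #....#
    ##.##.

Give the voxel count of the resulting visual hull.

full grid |V| = 216
carve view 1 (along z, XY-mask fill 24/36): 144 voxels remain
carve view 2 (along y, XZ-mask fill 19/36): 76 voxels remain

|visual hull| = 76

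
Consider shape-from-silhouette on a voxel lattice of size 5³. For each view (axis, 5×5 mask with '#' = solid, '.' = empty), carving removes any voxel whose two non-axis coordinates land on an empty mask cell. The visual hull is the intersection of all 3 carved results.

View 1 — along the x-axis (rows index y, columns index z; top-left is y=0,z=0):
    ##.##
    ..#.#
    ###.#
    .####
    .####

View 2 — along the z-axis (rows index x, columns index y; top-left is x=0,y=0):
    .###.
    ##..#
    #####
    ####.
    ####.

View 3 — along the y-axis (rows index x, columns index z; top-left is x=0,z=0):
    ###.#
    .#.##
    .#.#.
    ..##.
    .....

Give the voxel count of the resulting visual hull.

full grid |V| = 125
step 1: project along x, AND mask (18/25) → |grid| = 90
step 2: project along z, AND mask (19/25) → |grid| = 66
step 3: project along y, AND mask (11/25) → |grid| = 28

voxel count = 28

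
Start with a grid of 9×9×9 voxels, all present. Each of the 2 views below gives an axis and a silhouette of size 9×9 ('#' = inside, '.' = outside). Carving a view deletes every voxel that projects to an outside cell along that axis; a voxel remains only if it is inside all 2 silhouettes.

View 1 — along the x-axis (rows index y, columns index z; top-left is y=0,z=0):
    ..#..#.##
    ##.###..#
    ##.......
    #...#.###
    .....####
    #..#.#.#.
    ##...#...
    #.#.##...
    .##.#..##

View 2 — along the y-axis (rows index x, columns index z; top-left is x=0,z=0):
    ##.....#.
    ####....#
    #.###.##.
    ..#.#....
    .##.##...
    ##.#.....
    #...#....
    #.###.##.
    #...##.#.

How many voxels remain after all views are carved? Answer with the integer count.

remaining voxels: 146

before carving: 729 voxels (9×9×9)
[1] x-view keeps 37 columns → grid now 333
[2] y-view keeps 35 columns → grid now 146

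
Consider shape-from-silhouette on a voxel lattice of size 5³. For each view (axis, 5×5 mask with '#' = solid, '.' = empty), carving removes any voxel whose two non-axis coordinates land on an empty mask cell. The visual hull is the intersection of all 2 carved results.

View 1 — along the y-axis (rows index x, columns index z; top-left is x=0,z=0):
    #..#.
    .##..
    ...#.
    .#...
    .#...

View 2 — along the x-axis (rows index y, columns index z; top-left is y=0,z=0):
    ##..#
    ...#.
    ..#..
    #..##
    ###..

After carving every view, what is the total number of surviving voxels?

|visual hull| = 15

before carving: 125 voxels (5×5×5)
carve view 1 (along y, XZ-mask fill 7/25): 35 voxels remain
carve view 2 (along x, YZ-mask fill 11/25): 15 voxels remain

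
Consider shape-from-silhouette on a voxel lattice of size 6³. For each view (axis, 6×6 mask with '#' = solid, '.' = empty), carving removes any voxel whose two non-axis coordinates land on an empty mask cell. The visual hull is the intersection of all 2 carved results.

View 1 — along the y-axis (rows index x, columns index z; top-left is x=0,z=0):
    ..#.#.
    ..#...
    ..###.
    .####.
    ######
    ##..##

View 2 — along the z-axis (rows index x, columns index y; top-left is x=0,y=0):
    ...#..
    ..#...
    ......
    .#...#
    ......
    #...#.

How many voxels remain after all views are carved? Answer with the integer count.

full grid |V| = 216
carve view 1 (along y, XZ-mask fill 20/36): 120 voxels remain
carve view 2 (along z, XY-mask fill 6/36): 19 voxels remain

|visual hull| = 19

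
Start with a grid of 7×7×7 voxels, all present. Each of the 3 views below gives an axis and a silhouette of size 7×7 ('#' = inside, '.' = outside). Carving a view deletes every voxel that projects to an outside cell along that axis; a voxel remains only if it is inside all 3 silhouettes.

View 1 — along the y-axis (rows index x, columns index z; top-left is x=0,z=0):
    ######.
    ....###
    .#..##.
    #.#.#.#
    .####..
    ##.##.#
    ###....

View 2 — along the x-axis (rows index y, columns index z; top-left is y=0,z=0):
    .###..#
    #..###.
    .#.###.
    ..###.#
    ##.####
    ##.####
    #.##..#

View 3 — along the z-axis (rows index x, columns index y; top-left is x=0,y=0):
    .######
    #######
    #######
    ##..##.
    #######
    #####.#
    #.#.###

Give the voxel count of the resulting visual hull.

initial block: 7^3 = 343
V1 y: intersect with XZ mask (28 set) -- 196 left
V2 x: intersect with YZ mask (32 set) -- 126 left
V3 z: intersect with XY mask (42 set) -- 109 left

voxel count = 109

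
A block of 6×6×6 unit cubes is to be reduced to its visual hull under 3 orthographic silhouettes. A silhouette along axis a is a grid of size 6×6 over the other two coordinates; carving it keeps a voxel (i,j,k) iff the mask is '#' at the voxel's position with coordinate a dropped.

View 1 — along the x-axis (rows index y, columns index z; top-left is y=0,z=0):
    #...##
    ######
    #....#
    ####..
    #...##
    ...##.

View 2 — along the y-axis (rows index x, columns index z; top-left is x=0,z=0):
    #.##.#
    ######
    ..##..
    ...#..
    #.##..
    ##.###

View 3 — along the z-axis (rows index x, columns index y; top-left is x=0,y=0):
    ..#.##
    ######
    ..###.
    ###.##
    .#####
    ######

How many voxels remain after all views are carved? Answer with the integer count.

remaining voxels: 56

initial block: 6^3 = 216
after view 1 [x-axis, 20 of 36 cells solid] → remaining = 120
after view 2 [y-axis, 21 of 36 cells solid] → remaining = 70
after view 3 [z-axis, 28 of 36 cells solid] → remaining = 56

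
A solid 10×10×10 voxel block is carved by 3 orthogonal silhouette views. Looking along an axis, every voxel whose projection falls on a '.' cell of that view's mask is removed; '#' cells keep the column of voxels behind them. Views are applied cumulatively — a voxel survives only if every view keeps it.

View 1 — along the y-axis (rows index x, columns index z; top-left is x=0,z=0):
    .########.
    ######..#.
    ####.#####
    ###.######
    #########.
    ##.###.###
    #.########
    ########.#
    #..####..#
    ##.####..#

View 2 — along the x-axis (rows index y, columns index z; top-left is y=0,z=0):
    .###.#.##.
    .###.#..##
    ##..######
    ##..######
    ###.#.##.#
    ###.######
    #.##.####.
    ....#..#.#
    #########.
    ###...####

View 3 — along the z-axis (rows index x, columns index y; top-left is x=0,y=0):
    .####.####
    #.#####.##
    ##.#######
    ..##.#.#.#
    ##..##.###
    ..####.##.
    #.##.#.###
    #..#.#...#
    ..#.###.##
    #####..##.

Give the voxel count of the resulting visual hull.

voxel count = 382

initial block: 10^3 = 1000
step 1: project along y, AND mask (81/100) → |grid| = 810
step 2: project along x, AND mask (70/100) → |grid| = 560
step 3: project along z, AND mask (67/100) → |grid| = 382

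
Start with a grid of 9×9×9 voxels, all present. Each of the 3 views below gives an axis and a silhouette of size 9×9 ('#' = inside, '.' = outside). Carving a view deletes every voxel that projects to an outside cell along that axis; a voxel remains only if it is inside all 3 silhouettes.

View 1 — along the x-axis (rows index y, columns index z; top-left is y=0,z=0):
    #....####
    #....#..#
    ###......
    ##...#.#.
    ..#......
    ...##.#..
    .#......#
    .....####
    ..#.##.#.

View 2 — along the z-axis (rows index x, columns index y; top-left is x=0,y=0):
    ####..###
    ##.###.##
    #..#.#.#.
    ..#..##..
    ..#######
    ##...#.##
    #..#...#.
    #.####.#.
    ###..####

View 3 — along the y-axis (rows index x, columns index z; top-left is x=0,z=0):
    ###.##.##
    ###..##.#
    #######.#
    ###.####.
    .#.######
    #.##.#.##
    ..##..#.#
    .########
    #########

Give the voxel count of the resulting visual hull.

134 voxels

initial block: 9^3 = 729
step 1: project along x, AND mask (29/81) → |grid| = 261
step 2: project along z, AND mask (49/81) → |grid| = 170
step 3: project along y, AND mask (62/81) → |grid| = 134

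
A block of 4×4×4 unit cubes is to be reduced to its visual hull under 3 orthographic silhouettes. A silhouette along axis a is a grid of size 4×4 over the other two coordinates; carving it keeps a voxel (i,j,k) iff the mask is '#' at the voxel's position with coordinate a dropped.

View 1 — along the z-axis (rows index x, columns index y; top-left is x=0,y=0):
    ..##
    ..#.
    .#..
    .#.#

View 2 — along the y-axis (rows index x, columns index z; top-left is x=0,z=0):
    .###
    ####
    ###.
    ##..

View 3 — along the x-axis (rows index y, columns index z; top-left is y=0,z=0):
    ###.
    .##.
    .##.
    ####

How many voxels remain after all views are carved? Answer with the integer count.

before carving: 64 voxels (4×4×4)
step 1: project along z, AND mask (6/16) → |grid| = 24
step 2: project along y, AND mask (12/16) → |grid| = 17
step 3: project along x, AND mask (11/16) → |grid| = 12

voxel count = 12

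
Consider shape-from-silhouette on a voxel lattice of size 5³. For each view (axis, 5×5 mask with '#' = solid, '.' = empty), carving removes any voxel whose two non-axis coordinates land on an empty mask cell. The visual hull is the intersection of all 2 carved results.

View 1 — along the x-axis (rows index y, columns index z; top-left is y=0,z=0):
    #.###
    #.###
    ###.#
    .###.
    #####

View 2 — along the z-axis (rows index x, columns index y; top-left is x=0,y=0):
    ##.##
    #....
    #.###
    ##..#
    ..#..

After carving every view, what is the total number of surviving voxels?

remaining voxels: 53

full grid |V| = 125
after view 1 [x-axis, 20 of 25 cells solid] → remaining = 100
after view 2 [z-axis, 13 of 25 cells solid] → remaining = 53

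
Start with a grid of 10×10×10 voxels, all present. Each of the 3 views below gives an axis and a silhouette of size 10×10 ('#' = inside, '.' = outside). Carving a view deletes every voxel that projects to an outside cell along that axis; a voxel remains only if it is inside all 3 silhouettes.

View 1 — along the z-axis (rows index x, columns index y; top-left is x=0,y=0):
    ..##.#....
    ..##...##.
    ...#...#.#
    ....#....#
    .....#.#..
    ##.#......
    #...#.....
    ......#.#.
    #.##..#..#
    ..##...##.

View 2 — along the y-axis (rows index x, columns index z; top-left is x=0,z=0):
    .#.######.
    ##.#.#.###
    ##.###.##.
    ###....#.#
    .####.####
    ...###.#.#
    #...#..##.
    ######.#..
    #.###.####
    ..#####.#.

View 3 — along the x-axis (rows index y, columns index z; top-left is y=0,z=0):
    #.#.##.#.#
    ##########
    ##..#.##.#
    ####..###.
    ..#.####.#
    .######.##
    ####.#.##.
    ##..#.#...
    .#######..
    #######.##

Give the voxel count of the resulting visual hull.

before carving: 1000 voxels (10×10×10)
  1. axis=2 (XY plane), |mask|=30  ⇒  voxels=300
  2. axis=1 (XZ plane), |mask|=64  ⇒  voxels=197
  3. axis=0 (YZ plane), |mask|=70  ⇒  voxels=130

130 voxels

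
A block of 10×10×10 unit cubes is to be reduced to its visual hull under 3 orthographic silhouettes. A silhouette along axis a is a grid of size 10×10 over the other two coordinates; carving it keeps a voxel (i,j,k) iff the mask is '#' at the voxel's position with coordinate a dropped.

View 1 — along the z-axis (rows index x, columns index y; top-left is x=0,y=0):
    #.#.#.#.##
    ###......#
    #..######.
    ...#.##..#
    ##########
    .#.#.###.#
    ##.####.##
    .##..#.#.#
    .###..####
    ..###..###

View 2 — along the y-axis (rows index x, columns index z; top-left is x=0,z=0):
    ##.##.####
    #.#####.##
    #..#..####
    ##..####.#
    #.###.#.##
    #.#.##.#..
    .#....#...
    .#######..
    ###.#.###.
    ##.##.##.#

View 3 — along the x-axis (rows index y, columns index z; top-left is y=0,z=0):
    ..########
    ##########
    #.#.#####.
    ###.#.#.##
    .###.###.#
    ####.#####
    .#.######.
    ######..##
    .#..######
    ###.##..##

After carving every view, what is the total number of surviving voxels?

|visual hull| = 296

start: 10×10×10 = 1000 voxels
carve view 1 (along z, XY-mask fill 63/100): 630 voxels remain
carve view 2 (along y, XZ-mask fill 64/100): 392 voxels remain
carve view 3 (along x, YZ-mask fill 77/100): 296 voxels remain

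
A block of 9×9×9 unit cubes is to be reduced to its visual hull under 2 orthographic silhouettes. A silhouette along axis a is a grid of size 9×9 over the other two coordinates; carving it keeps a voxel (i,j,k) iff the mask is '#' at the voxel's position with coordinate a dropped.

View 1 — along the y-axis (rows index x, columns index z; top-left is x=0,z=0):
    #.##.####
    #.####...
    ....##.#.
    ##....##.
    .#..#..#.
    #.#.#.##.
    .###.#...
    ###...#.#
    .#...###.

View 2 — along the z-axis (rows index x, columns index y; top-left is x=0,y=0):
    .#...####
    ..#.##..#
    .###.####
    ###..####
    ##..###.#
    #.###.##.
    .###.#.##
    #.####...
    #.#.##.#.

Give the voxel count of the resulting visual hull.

full grid |V| = 729
V1 y: intersect with XZ mask (40 set) -- 360 left
V2 z: intersect with XY mask (51 set) -- 221 left

|visual hull| = 221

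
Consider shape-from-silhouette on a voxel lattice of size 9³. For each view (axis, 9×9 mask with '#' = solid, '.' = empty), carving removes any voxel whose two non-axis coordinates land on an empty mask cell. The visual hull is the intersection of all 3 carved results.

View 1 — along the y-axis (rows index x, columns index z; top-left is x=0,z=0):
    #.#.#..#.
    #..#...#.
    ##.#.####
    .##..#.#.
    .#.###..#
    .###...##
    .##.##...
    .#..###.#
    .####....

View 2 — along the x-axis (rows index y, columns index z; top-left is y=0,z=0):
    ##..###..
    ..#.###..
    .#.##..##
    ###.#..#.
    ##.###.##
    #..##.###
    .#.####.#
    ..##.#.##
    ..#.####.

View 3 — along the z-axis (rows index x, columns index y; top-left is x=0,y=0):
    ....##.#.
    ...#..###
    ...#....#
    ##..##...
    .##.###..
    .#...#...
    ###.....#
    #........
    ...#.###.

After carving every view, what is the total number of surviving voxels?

76 voxels

initial block: 9^3 = 729
carve view 1 (along y, XZ-mask fill 41/81): 369 voxels remain
carve view 2 (along x, YZ-mask fill 48/81): 222 voxels remain
carve view 3 (along z, XY-mask fill 29/81): 76 voxels remain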